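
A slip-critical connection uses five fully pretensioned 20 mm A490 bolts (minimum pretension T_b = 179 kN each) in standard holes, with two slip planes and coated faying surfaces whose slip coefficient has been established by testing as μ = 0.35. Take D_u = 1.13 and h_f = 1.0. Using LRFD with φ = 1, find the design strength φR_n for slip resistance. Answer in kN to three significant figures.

708 kN

R_n = μ · D_u · h_f · T_b · n_s · n_b = 0.35 × 1.13 × 1.0 × 179 × 2 × 5 = 707.9 kN.
Design strength φR_n = 1 × 707.9 = 708 kN.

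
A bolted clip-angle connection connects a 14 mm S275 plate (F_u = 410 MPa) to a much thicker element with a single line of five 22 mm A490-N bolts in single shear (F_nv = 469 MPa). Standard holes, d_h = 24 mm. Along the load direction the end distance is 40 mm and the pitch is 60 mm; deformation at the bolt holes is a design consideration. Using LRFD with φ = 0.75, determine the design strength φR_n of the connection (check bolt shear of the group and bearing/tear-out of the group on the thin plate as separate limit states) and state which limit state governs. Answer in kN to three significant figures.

Bolt shear: A_b = π·22²/4 = 380.1 mm²; R_n = 469 × 380.1 × 5 × 1 / 1000 = 891.4 kN → 0.75 × 891.4 = 669 kN.
Bearing (1.2 l_c t F_u ≤ 2.4 d t F_u): upper limit = 2.4·22·14·410 / 1000 = 303.1 kN.
  Edge l_c = 40 − 24/2 = 28 → r_n = 192.9 kN; interior l_c = 60 − 24 = 36 → r_n = 248 kN.
  R_n,bearing = 1·192.9 + 4·248 = 1185 kN → 0.75 × 1185 = 889 kN.
Bolt shear governs: 669 kN.

669 kN (bolt shear governs)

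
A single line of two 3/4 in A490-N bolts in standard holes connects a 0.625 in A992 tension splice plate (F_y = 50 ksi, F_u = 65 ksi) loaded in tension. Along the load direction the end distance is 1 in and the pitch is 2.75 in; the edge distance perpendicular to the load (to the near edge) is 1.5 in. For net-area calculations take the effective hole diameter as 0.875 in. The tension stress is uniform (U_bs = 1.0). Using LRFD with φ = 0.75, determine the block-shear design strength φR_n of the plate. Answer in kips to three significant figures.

76.9 kips

Shear plane L_v = 1 + 1·2.75 = 3.75 in; A_gv = 3.75 × 0.625 = 2.344 in².
A_nv = (3.75 − 1.5·0.875) × 0.625 = 1.523 in².
A_nt = (1.5 − 0.5·0.875) × 0.625 = 0.6641 in².
0.6 F_u A_nv = 59.41 kips; 0.6 F_y A_gv = 70.31 kips → shear rupture governs the shear term.
R_n = 59.41 + 1.0 × 65 × 0.6641 = 102.6 kips.
Design strength φR_n = 0.75 × 102.6 = 76.9 kips.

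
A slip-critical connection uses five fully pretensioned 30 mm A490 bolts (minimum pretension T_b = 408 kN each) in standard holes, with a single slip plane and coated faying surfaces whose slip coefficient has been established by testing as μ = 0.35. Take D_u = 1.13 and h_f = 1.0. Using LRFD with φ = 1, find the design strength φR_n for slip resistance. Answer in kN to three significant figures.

R_n = μ · D_u · h_f · T_b · n_s · n_b = 0.35 × 1.13 × 1.0 × 408 × 1 × 5 = 806.8 kN.
Design strength φR_n = 1 × 806.8 = 807 kN.

807 kN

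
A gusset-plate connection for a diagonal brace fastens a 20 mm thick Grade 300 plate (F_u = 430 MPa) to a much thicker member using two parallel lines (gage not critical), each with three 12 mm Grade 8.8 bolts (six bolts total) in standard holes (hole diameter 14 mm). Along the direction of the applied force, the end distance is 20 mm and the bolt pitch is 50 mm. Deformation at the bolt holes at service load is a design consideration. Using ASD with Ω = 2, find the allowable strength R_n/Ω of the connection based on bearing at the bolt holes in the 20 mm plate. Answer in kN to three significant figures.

630 kN

Per bolt r_n = 1.2 l_c t F_u ≤ 2.4 d t F_u; upper limit = 2.4 × 12 × 20 × 430 / 1000 = 247.7 kN.
Edge bolt: l_c = 20 − 14/2 = 13 mm → 1.2 × 13 × 20 × 430 / 1000 = 134.2 → r_n = 134.2 kN.
Interior bolts: l_c = 50 − 14 = 36 mm → 1.2 × 36 × 20 × 430 / 1000 = 371.5 → r_n = 247.7 kN.
R_n = 2 × 134.2 + 4 × 247.7 = 1259 kN.
Allowable strength R_n/Ω = 1259 / 2 = 630 kN.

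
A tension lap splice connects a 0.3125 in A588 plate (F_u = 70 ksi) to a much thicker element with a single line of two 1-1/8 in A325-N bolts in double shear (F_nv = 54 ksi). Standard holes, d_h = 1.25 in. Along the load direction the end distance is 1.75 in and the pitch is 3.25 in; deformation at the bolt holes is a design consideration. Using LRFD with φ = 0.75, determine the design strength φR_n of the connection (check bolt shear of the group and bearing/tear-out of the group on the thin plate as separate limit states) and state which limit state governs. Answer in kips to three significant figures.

61.5 kips (bearing governs)

Bolt shear: A_b = π·1.125²/4 = 0.994 in²; R_n = 54 × 0.994 × 2 × 2 = 214.7 kips → 0.75 × 214.7 = 161 kips.
Bearing (1.2 l_c t F_u ≤ 2.4 d t F_u): upper limit = 2.4·1.125·0.3125·70 = 59.06 kips.
  Edge l_c = 1.75 − 1.25/2 = 1.125 → r_n = 29.53 kips; interior l_c = 3.25 − 1.25 = 2 → r_n = 52.5 kips.
  R_n,bearing = 1·29.53 + 1·52.5 = 82.03 kips → 0.75 × 82.03 = 61.5 kips.
Bearing governs: 61.5 kips.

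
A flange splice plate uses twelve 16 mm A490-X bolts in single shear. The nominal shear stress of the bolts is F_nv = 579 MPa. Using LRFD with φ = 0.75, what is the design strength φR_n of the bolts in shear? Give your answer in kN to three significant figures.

1050 kN

A_b = π × 16² / 4 = 201.1 mm².
R_n = F_nv · A_b · n · n_s = 579 × 201.1 × 12 × 1 / 1000 = 1397 kN.
Design strength φR_n = 0.75 × 1397 = 1050 kN.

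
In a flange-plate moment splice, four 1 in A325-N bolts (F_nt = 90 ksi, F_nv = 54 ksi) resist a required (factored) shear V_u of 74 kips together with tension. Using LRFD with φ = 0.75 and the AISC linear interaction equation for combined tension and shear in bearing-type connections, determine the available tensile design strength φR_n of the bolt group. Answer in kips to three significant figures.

A_b = π·1²/4 = 0.7854 in²; f_rv = 74 / (4 × 0.7854) = 23.55 ksi.
F'_nt = 1.3 F_nt − (F_nt / φF_nv) f_rv = 1.3·90 − (90/(0.75·54))·23.55 = 64.66 ksi, capped at F_nt → F'_nt = 64.66 ksi.
R_n = F'_nt · A_b · n = 64.66 × 0.7854 × 4 = 203.1 kips.
Design strength φR_n = 0.75 × 203.1 = 152 kips.

152 kips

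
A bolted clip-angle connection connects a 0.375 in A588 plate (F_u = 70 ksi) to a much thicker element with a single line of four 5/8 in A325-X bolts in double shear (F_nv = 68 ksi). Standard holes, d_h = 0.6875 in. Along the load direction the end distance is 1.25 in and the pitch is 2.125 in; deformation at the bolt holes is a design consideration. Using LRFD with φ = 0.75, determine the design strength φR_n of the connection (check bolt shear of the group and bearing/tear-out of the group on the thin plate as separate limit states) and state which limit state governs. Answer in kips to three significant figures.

110 kips (bearing governs)

Bolt shear: A_b = π·0.625²/4 = 0.3068 in²; R_n = 68 × 0.3068 × 4 × 2 = 166.9 kips → 0.75 × 166.9 = 125 kips.
Bearing (1.2 l_c t F_u ≤ 2.4 d t F_u): upper limit = 2.4·0.625·0.375·70 = 39.38 kips.
  Edge l_c = 1.25 − 0.6875/2 = 0.9062 → r_n = 28.55 kips; interior l_c = 2.125 − 0.6875 = 1.438 → r_n = 39.38 kips.
  R_n,bearing = 1·28.55 + 3·39.38 = 146.7 kips → 0.75 × 146.7 = 110 kips.
Bearing governs: 110 kips.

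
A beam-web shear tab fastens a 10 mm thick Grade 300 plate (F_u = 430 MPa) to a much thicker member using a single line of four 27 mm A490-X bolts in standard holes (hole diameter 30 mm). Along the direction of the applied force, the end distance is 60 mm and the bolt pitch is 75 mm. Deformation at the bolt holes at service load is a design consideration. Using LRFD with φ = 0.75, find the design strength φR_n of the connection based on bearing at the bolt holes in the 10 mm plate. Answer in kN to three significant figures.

Per bolt r_n = 1.2 l_c t F_u ≤ 2.4 d t F_u; upper limit = 2.4 × 27 × 10 × 430 / 1000 = 278.6 kN.
Edge bolt: l_c = 60 − 30/2 = 45 mm → 1.2 × 45 × 10 × 430 / 1000 = 232.2 → r_n = 232.2 kN.
Interior bolts: l_c = 75 − 30 = 45 mm → 1.2 × 45 × 10 × 430 / 1000 = 232.2 → r_n = 232.2 kN.
R_n = 1 × 232.2 + 3 × 232.2 = 928.8 kN.
Design strength φR_n = 0.75 × 928.8 = 697 kN.

697 kN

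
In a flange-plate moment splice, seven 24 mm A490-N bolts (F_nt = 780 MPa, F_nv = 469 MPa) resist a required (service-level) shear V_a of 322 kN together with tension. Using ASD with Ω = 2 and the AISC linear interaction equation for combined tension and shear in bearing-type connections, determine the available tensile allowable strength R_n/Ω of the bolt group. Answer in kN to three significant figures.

A_b = π·24²/4 = 452.4 mm²; f_rv = 322 × 1000 / (7 × 452.4) = 101.7 MPa.
F'_nt = 1.3 F_nt − (Ω F_nt / F_nv) f_rv = 1.3·780 − (2·780/469)·101.7 = 675.8 MPa, capped at F_nt → F'_nt = 675.8 MPa.
R_n = F'_nt · A_b · n = 675.8 × 452.4 × 7 / 1000 = 2140 kN.
Allowable strength R_n/Ω = 2140 / 2 = 1070 kN.

1070 kN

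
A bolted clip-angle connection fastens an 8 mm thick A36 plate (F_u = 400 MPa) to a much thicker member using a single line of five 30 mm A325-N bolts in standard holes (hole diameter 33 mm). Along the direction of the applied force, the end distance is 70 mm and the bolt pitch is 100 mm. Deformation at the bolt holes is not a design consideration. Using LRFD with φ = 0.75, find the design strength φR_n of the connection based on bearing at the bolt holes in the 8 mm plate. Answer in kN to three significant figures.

1060 kN

Per bolt r_n = 1.5 l_c t F_u ≤ 3.0 d t F_u; upper limit = 3.0 × 30 × 8 × 400 / 1000 = 288 kN.
Edge bolt: l_c = 70 − 33/2 = 53.5 mm → 1.5 × 53.5 × 8 × 400 / 1000 = 256.8 → r_n = 256.8 kN.
Interior bolts: l_c = 100 − 33 = 67 mm → 1.5 × 67 × 8 × 400 / 1000 = 321.6 → r_n = 288 kN.
R_n = 1 × 256.8 + 4 × 288 = 1409 kN.
Design strength φR_n = 0.75 × 1409 = 1060 kN.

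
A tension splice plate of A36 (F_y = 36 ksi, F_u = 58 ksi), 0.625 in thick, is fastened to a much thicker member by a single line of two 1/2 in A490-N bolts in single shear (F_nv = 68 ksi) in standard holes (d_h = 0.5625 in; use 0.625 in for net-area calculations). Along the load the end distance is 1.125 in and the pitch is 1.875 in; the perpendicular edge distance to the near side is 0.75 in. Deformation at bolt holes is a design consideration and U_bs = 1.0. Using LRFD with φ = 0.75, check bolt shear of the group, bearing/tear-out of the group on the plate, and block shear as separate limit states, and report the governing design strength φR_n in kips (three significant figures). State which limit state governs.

20 kips (bolt shear governs)

Bolt shear: A_b = π·0.5²/4 = 0.1963 in²; R_n = 68 × 0.1963 × 2 × 1 = 26.7 kips → 0.75 × 26.7 = 20 kips.
Bearing: edge l_c = 0.8438, r_n = 36.7 kips; interior l_c = 1.312, r_n = 43.5 kips; R_n = 36.7 + 1·43.5 = 80.2 kips → 60.2 kips.
Block shear: A_gv = 1.875, A_nv = 1.289, A_nt = 0.2734 in²; R_n = min(0.6F_uA_nv, 0.6F_yA_gv) + U_bs·F_u·A_nt = 56.36 kips → 42.3 kips.
Bolt shear governs: 20 kips.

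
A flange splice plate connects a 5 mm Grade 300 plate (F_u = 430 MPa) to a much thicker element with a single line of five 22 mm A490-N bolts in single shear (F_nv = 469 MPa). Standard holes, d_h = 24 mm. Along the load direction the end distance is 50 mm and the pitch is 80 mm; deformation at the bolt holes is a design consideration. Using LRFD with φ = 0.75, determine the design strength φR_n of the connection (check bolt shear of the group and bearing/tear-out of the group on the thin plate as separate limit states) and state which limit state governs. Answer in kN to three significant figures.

Bolt shear: A_b = π·22²/4 = 380.1 mm²; R_n = 469 × 380.1 × 5 × 1 / 1000 = 891.4 kN → 0.75 × 891.4 = 669 kN.
Bearing (1.2 l_c t F_u ≤ 2.4 d t F_u): upper limit = 2.4·22·5·430 / 1000 = 113.5 kN.
  Edge l_c = 50 − 24/2 = 38 → r_n = 98.04 kN; interior l_c = 80 − 24 = 56 → r_n = 113.5 kN.
  R_n,bearing = 1·98.04 + 4·113.5 = 552.1 kN → 0.75 × 552.1 = 414 kN.
Bearing governs: 414 kN.

414 kN (bearing governs)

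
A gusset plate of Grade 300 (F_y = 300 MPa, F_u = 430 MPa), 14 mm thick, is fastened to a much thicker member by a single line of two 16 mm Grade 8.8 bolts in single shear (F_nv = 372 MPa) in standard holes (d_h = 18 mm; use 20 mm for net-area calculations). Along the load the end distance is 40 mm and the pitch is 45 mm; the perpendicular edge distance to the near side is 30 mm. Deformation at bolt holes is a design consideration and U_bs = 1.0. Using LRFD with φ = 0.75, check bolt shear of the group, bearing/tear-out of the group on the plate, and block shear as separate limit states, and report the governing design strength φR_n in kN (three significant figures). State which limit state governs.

Bolt shear: A_b = π·16²/4 = 201.1 mm²; R_n = 372 × 201.1 × 2 × 1 / 1000 = 149.6 kN → 0.75 × 149.6 = 112 kN.
Bearing: edge l_c = 31, r_n = 223.9 kN; interior l_c = 27, r_n = 195 kN; R_n = 223.9 + 1·195 = 419 kN → 314 kN.
Block shear: A_gv = 1190, A_nv = 770, A_nt = 280 mm²; R_n = min(0.6F_uA_nv, 0.6F_yA_gv) + U_bs·F_u·A_nt = 319.1 kN → 239 kN.
Bolt shear governs: 112 kN.

112 kN (bolt shear governs)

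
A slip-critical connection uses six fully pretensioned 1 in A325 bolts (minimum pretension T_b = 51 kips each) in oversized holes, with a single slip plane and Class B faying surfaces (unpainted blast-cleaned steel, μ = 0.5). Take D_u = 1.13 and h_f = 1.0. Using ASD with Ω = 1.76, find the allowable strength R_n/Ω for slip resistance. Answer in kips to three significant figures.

98.2 kips

R_n = μ · D_u · h_f · T_b · n_s · n_b = 0.5 × 1.13 × 1.0 × 51 × 1 × 6 = 172.9 kips.
Allowable strength R_n/Ω = 172.9 / 1.76 = 98.2 kips.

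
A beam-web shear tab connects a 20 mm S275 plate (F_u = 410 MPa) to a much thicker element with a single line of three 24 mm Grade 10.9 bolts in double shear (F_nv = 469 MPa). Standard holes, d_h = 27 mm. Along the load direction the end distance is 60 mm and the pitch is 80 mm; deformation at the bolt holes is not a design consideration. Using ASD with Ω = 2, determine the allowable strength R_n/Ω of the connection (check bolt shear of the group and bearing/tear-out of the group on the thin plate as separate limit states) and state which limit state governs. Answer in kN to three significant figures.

637 kN (bolt shear governs)

Bolt shear: A_b = π·24²/4 = 452.4 mm²; R_n = 469 × 452.4 × 3 × 2 / 1000 = 1273 kN → 1273 / 2 = 637 kN.
Bearing (1.5 l_c t F_u ≤ 3.0 d t F_u): upper limit = 3.0·24·20·410 / 1000 = 590.4 kN.
  Edge l_c = 60 − 27/2 = 46.5 → r_n = 572 kN; interior l_c = 80 − 27 = 53 → r_n = 590.4 kN.
  R_n,bearing = 1·572 + 2·590.4 = 1753 kN → 1753 / 2 = 876 kN.
Bolt shear governs: 637 kN.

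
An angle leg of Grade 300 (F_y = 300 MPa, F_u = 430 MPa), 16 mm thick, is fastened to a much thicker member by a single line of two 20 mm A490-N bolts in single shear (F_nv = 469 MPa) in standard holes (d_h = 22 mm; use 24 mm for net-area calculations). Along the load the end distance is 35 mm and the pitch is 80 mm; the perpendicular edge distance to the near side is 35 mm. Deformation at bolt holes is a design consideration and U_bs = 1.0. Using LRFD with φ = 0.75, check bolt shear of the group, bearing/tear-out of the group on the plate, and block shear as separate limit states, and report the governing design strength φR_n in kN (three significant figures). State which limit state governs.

221 kN (bolt shear governs)

Bolt shear: A_b = π·20²/4 = 314.2 mm²; R_n = 469 × 314.2 × 2 × 1 / 1000 = 294.7 kN → 0.75 × 294.7 = 221 kN.
Bearing: edge l_c = 24, r_n = 198.1 kN; interior l_c = 58, r_n = 330.2 kN; R_n = 198.1 + 1·330.2 = 528.4 kN → 396 kN.
Block shear: A_gv = 1840, A_nv = 1264, A_nt = 368 mm²; R_n = min(0.6F_uA_nv, 0.6F_yA_gv) + U_bs·F_u·A_nt = 484.4 kN → 363 kN.
Bolt shear governs: 221 kN.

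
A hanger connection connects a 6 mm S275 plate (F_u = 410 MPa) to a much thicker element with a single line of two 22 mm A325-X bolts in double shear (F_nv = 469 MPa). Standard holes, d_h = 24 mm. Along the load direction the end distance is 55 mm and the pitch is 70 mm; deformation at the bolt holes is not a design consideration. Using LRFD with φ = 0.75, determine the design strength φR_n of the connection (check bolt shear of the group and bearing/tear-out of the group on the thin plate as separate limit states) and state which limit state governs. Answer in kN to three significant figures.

241 kN (bearing governs)

Bolt shear: A_b = π·22²/4 = 380.1 mm²; R_n = 469 × 380.1 × 2 × 2 / 1000 = 713.1 kN → 0.75 × 713.1 = 535 kN.
Bearing (1.5 l_c t F_u ≤ 3.0 d t F_u): upper limit = 3.0·22·6·410 / 1000 = 162.4 kN.
  Edge l_c = 55 − 24/2 = 43 → r_n = 158.7 kN; interior l_c = 70 − 24 = 46 → r_n = 162.4 kN.
  R_n,bearing = 1·158.7 + 1·162.4 = 321 kN → 0.75 × 321 = 241 kN.
Bearing governs: 241 kN.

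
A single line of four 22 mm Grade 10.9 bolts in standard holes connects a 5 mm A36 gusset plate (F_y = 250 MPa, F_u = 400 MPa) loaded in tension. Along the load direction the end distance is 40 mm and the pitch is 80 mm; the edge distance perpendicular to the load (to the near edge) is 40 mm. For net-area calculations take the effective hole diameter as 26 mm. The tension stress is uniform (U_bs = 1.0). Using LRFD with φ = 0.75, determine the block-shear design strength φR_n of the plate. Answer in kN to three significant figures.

Shear plane L_v = 40 + 3·80 = 280 mm; A_gv = 280 × 5 = 1400 mm².
A_nv = (280 − 3.5·26) × 5 = 945 mm².
A_nt = (40 − 0.5·26) × 5 = 135 mm².
0.6 F_u A_nv = 226.8 kN; 0.6 F_y A_gv = 210 kN → shear yielding governs the shear term.
R_n = 210 + 1.0 × 400 × 135 / 1000 = 264 kN.
Design strength φR_n = 0.75 × 264 = 198 kN.

198 kN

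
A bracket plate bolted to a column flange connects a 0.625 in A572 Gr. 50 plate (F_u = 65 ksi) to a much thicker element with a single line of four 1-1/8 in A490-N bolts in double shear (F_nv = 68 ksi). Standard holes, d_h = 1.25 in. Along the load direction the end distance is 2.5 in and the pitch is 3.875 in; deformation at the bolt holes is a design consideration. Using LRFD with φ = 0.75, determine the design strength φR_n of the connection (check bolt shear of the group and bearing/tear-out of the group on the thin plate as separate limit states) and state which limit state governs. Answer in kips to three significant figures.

Bolt shear: A_b = π·1.125²/4 = 0.994 in²; R_n = 68 × 0.994 × 4 × 2 = 540.7 kips → 0.75 × 540.7 = 406 kips.
Bearing (1.2 l_c t F_u ≤ 2.4 d t F_u): upper limit = 2.4·1.125·0.625·65 = 109.7 kips.
  Edge l_c = 2.5 − 1.25/2 = 1.875 → r_n = 91.41 kips; interior l_c = 3.875 − 1.25 = 2.625 → r_n = 109.7 kips.
  R_n,bearing = 1·91.41 + 3·109.7 = 420.5 kips → 0.75 × 420.5 = 315 kips.
Bearing governs: 315 kips.

315 kips (bearing governs)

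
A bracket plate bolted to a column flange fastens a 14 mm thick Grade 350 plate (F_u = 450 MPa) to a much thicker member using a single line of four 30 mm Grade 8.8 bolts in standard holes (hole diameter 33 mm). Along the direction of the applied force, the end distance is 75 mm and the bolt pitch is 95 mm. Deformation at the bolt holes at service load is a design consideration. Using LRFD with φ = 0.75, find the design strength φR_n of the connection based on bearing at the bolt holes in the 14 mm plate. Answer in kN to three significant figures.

Per bolt r_n = 1.2 l_c t F_u ≤ 2.4 d t F_u; upper limit = 2.4 × 30 × 14 × 450 / 1000 = 453.6 kN.
Edge bolt: l_c = 75 − 33/2 = 58.5 mm → 1.2 × 58.5 × 14 × 450 / 1000 = 442.3 → r_n = 442.3 kN.
Interior bolts: l_c = 95 − 33 = 62 mm → 1.2 × 62 × 14 × 450 / 1000 = 468.7 → r_n = 453.6 kN.
R_n = 1 × 442.3 + 3 × 453.6 = 1803 kN.
Design strength φR_n = 0.75 × 1803 = 1350 kN.

1350 kN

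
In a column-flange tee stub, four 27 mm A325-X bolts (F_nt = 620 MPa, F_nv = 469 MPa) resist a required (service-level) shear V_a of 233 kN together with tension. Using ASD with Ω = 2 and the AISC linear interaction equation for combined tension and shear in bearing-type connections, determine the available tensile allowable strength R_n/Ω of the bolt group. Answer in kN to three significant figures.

A_b = π·27²/4 = 572.6 mm²; f_rv = 233 × 1000 / (4 × 572.6) = 101.7 MPa.
F'_nt = 1.3 F_nt − (Ω F_nt / F_nv) f_rv = 1.3·620 − (2·620/469)·101.7 = 537 MPa, capped at F_nt → F'_nt = 537 MPa.
R_n = F'_nt · A_b · n = 537 × 572.6 × 4 / 1000 = 1230 kN.
Allowable strength R_n/Ω = 1230 / 2 = 615 kN.

615 kN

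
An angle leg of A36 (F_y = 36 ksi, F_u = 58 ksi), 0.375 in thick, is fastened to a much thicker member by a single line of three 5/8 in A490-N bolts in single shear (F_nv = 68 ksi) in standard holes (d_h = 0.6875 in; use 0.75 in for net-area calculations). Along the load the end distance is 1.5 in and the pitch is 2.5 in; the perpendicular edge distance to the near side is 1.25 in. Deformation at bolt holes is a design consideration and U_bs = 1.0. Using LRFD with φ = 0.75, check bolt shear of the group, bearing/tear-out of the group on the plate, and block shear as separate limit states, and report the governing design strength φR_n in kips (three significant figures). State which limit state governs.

Bolt shear: A_b = π·0.625²/4 = 0.3068 in²; R_n = 68 × 0.3068 × 3 × 1 = 62.59 kips → 0.75 × 62.59 = 46.9 kips.
Bearing: edge l_c = 1.156, r_n = 30.18 kips; interior l_c = 1.812, r_n = 32.62 kips; R_n = 30.18 + 2·32.62 = 95.43 kips → 71.6 kips.
Block shear: A_gv = 2.438, A_nv = 1.734, A_nt = 0.3281 in²; R_n = min(0.6F_uA_nv, 0.6F_yA_gv) + U_bs·F_u·A_nt = 71.68 kips → 53.8 kips.
Bolt shear governs: 46.9 kips.

46.9 kips (bolt shear governs)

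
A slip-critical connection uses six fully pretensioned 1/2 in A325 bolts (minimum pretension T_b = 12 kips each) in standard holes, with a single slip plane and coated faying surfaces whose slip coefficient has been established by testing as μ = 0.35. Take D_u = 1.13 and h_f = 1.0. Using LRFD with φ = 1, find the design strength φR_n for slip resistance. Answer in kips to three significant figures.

28.5 kips

R_n = μ · D_u · h_f · T_b · n_s · n_b = 0.35 × 1.13 × 1.0 × 12 × 1 × 6 = 28.48 kips.
Design strength φR_n = 1 × 28.48 = 28.5 kips.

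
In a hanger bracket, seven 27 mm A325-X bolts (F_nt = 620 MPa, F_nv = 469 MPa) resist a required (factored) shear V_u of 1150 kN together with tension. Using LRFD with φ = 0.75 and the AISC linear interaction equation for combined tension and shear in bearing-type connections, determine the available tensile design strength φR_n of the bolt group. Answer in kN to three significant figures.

A_b = π·27²/4 = 572.6 mm²; f_rv = 1150 × 1000 / (7 × 572.6) = 286.9 MPa.
F'_nt = 1.3 F_nt − (F_nt / φF_nv) f_rv = 1.3·620 − (620/(0.75·469))·286.9 = 300.2 MPa, capped at F_nt → F'_nt = 300.2 MPa.
R_n = F'_nt · A_b · n = 300.2 × 572.6 × 7 / 1000 = 1203 kN.
Design strength φR_n = 0.75 × 1203 = 903 kN.

903 kN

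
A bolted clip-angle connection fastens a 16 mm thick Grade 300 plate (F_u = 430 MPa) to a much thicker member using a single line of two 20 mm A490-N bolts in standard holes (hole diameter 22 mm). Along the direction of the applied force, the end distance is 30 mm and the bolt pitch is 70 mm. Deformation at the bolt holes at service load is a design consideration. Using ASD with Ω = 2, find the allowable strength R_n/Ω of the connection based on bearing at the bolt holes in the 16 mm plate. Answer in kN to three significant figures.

244 kN

Per bolt r_n = 1.2 l_c t F_u ≤ 2.4 d t F_u; upper limit = 2.4 × 20 × 16 × 430 / 1000 = 330.2 kN.
Edge bolt: l_c = 30 − 22/2 = 19 mm → 1.2 × 19 × 16 × 430 / 1000 = 156.9 → r_n = 156.9 kN.
Interior bolts: l_c = 70 − 22 = 48 mm → 1.2 × 48 × 16 × 430 / 1000 = 396.3 → r_n = 330.2 kN.
R_n = 1 × 156.9 + 1 × 330.2 = 487.1 kN.
Allowable strength R_n/Ω = 487.1 / 2 = 244 kN.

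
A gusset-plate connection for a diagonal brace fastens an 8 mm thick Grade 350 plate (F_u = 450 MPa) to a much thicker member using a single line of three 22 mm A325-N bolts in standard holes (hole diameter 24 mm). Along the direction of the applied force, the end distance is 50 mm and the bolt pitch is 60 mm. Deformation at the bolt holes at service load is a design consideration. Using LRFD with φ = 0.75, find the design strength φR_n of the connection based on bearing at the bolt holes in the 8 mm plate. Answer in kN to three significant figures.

Per bolt r_n = 1.2 l_c t F_u ≤ 2.4 d t F_u; upper limit = 2.4 × 22 × 8 × 450 / 1000 = 190.1 kN.
Edge bolt: l_c = 50 − 24/2 = 38 mm → 1.2 × 38 × 8 × 450 / 1000 = 164.2 → r_n = 164.2 kN.
Interior bolts: l_c = 60 − 24 = 36 mm → 1.2 × 36 × 8 × 450 / 1000 = 155.5 → r_n = 155.5 kN.
R_n = 1 × 164.2 + 2 × 155.5 = 475.2 kN.
Design strength φR_n = 0.75 × 475.2 = 356 kN.

356 kN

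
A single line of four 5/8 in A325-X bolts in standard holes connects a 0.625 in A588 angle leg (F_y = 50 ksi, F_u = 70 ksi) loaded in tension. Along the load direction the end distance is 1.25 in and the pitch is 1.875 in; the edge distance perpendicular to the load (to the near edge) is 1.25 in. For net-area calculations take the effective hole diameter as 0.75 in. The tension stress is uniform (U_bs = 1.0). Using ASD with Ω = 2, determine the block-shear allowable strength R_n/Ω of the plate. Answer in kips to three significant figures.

74.9 kips

Shear plane L_v = 1.25 + 3·1.875 = 6.875 in; A_gv = 6.875 × 0.625 = 4.297 in².
A_nv = (6.875 − 3.5·0.75) × 0.625 = 2.656 in².
A_nt = (1.25 − 0.5·0.75) × 0.625 = 0.5469 in².
0.6 F_u A_nv = 111.6 kips; 0.6 F_y A_gv = 128.9 kips → shear rupture governs the shear term.
R_n = 111.6 + 1.0 × 70 × 0.5469 = 149.8 kips.
Allowable strength R_n/Ω = 149.8 / 2 = 74.9 kips.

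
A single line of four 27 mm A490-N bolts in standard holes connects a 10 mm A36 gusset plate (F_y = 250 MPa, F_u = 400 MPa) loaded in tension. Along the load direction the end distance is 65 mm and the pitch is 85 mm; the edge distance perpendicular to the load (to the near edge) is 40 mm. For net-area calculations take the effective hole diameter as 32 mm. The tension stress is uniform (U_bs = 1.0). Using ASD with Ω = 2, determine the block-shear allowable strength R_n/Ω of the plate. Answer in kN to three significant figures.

288 kN

Shear plane L_v = 65 + 3·85 = 320 mm; A_gv = 320 × 10 = 3200 mm².
A_nv = (320 − 3.5·32) × 10 = 2080 mm².
A_nt = (40 − 0.5·32) × 10 = 240 mm².
0.6 F_u A_nv = 499.2 kN; 0.6 F_y A_gv = 480 kN → shear yielding governs the shear term.
R_n = 480 + 1.0 × 400 × 240 / 1000 = 576 kN.
Allowable strength R_n/Ω = 576 / 2 = 288 kN.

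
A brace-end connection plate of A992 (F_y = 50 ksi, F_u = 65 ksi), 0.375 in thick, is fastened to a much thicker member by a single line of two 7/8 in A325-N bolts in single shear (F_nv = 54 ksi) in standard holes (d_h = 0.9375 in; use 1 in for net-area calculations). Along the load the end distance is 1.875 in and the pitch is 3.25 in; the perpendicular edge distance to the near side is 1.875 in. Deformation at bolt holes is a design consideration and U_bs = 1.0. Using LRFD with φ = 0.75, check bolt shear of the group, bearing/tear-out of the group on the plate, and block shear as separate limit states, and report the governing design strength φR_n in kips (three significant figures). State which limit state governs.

48.7 kips (bolt shear governs)

Bolt shear: A_b = π·0.875²/4 = 0.6013 in²; R_n = 54 × 0.6013 × 2 × 1 = 64.94 kips → 0.75 × 64.94 = 48.7 kips.
Bearing: edge l_c = 1.406, r_n = 41.13 kips; interior l_c = 2.312, r_n = 51.19 kips; R_n = 41.13 + 1·51.19 = 92.32 kips → 69.2 kips.
Block shear: A_gv = 1.922, A_nv = 1.359, A_nt = 0.5156 in²; R_n = min(0.6F_uA_nv, 0.6F_yA_gv) + U_bs·F_u·A_nt = 86.53 kips → 64.9 kips.
Bolt shear governs: 48.7 kips.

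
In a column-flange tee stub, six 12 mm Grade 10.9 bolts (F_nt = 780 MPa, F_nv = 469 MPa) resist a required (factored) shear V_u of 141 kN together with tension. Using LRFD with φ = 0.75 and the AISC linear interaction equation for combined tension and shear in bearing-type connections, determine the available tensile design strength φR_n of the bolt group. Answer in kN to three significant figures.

A_b = π·12²/4 = 113.1 mm²; f_rv = 141 × 1000 / (6 × 113.1) = 207.8 MPa.
F'_nt = 1.3 F_nt − (F_nt / φF_nv) f_rv = 1.3·780 − (780/(0.75·469))·207.8 = 553.2 MPa, capped at F_nt → F'_nt = 553.2 MPa.
R_n = F'_nt · A_b · n = 553.2 × 113.1 × 6 / 1000 = 375.4 kN.
Design strength φR_n = 0.75 × 375.4 = 282 kN.

282 kN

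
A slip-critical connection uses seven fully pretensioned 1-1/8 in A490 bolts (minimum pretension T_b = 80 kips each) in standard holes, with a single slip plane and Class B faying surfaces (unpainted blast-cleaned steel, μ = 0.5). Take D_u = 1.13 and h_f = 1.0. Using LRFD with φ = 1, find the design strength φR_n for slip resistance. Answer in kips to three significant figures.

316 kips

R_n = μ · D_u · h_f · T_b · n_s · n_b = 0.5 × 1.13 × 1.0 × 80 × 1 × 7 = 316.4 kips.
Design strength φR_n = 1 × 316.4 = 316 kips.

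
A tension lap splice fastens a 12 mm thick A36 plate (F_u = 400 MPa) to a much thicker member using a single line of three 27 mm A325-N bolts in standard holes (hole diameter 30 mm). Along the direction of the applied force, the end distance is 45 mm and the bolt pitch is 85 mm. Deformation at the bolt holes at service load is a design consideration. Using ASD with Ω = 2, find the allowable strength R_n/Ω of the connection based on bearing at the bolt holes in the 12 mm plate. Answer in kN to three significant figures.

Per bolt r_n = 1.2 l_c t F_u ≤ 2.4 d t F_u; upper limit = 2.4 × 27 × 12 × 400 / 1000 = 311 kN.
Edge bolt: l_c = 45 − 30/2 = 30 mm → 1.2 × 30 × 12 × 400 / 1000 = 172.8 → r_n = 172.8 kN.
Interior bolts: l_c = 85 − 30 = 55 mm → 1.2 × 55 × 12 × 400 / 1000 = 316.8 → r_n = 311 kN.
R_n = 1 × 172.8 + 2 × 311 = 794.9 kN.
Allowable strength R_n/Ω = 794.9 / 2 = 397 kN.

397 kN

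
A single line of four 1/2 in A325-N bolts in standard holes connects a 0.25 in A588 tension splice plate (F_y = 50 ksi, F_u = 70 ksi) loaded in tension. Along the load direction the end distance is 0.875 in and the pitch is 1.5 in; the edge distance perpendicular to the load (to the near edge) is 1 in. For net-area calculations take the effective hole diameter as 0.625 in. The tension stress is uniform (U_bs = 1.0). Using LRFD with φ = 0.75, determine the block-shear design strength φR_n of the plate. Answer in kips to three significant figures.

34.1 kips

Shear plane L_v = 0.875 + 3·1.5 = 5.375 in; A_gv = 5.375 × 0.25 = 1.344 in².
A_nv = (5.375 − 3.5·0.625) × 0.25 = 0.7969 in².
A_nt = (1 − 0.5·0.625) × 0.25 = 0.1719 in².
0.6 F_u A_nv = 33.47 kips; 0.6 F_y A_gv = 40.31 kips → shear rupture governs the shear term.
R_n = 33.47 + 1.0 × 70 × 0.1719 = 45.5 kips.
Design strength φR_n = 0.75 × 45.5 = 34.1 kips.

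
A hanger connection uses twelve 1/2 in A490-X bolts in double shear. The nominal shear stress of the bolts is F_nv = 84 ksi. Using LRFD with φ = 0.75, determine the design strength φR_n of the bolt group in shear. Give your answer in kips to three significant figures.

297 kips

A_b = π × 0.5² / 4 = 0.1963 in².
R_n = F_nv · A_b · n · n_s = 84 × 0.1963 × 12 × 2 = 395.8 kips.
Design strength φR_n = 0.75 × 395.8 = 297 kips.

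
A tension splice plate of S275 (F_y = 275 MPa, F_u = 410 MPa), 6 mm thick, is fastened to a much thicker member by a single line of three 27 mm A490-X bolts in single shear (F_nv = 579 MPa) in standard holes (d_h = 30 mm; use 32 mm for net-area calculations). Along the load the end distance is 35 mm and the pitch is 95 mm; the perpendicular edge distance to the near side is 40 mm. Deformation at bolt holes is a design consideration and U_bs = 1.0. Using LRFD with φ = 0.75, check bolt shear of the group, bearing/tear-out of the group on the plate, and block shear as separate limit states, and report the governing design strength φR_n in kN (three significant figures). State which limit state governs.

Bolt shear: A_b = π·27²/4 = 572.6 mm²; R_n = 579 × 572.6 × 3 × 1 / 1000 = 994.5 kN → 0.75 × 994.5 = 746 kN.
Bearing: edge l_c = 20, r_n = 59.04 kN; interior l_c = 65, r_n = 159.4 kN; R_n = 59.04 + 2·159.4 = 377.9 kN → 283 kN.
Block shear: A_gv = 1350, A_nv = 870, A_nt = 144 mm²; R_n = min(0.6F_uA_nv, 0.6F_yA_gv) + U_bs·F_u·A_nt = 273.1 kN → 205 kN.
Block shear governs: 205 kN.

205 kN (block shear governs)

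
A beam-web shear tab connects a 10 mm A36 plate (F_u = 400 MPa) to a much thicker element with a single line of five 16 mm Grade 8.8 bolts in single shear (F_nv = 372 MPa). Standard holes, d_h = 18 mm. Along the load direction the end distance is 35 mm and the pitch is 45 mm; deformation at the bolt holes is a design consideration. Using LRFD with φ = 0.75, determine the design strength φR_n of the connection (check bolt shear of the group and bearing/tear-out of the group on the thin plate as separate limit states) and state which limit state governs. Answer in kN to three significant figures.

Bolt shear: A_b = π·16²/4 = 201.1 mm²; R_n = 372 × 201.1 × 5 × 1 / 1000 = 374 kN → 0.75 × 374 = 280 kN.
Bearing (1.2 l_c t F_u ≤ 2.4 d t F_u): upper limit = 2.4·16·10·400 / 1000 = 153.6 kN.
  Edge l_c = 35 − 18/2 = 26 → r_n = 124.8 kN; interior l_c = 45 − 18 = 27 → r_n = 129.6 kN.
  R_n,bearing = 1·124.8 + 4·129.6 = 643.2 kN → 0.75 × 643.2 = 482 kN.
Bolt shear governs: 280 kN.

280 kN (bolt shear governs)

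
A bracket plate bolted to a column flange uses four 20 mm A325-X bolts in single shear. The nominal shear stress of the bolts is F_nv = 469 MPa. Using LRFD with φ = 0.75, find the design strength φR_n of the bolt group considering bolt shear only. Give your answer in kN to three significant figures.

A_b = π × 20² / 4 = 314.2 mm².
R_n = F_nv · A_b · n · n_s = 469 × 314.2 × 4 × 1 / 1000 = 589.4 kN.
Design strength φR_n = 0.75 × 589.4 = 442 kN.

442 kN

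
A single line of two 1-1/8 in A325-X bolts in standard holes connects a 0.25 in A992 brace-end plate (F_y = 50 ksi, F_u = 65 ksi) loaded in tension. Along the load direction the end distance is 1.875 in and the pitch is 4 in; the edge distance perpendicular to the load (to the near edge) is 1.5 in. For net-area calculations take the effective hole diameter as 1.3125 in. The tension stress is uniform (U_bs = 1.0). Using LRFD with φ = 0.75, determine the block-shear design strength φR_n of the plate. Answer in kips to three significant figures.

38.8 kips

Shear plane L_v = 1.875 + 1·4 = 5.875 in; A_gv = 5.875 × 0.25 = 1.469 in².
A_nv = (5.875 − 1.5·1.3125) × 0.25 = 0.9766 in².
A_nt = (1.5 − 0.5·1.3125) × 0.25 = 0.2109 in².
0.6 F_u A_nv = 38.09 kips; 0.6 F_y A_gv = 44.06 kips → shear rupture governs the shear term.
R_n = 38.09 + 1.0 × 65 × 0.2109 = 51.8 kips.
Design strength φR_n = 0.75 × 51.8 = 38.8 kips.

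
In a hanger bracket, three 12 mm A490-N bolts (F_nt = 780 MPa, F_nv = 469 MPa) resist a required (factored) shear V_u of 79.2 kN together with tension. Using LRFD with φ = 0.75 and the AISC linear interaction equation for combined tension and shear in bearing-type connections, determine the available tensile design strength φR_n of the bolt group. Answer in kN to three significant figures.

A_b = π·12²/4 = 113.1 mm²; f_rv = 79.2 × 1000 / (3 × 113.1) = 233.4 MPa.
F'_nt = 1.3 F_nt − (F_nt / φF_nv) f_rv = 1.3·780 − (780/(0.75·469))·233.4 = 496.4 MPa, capped at F_nt → F'_nt = 496.4 MPa.
R_n = F'_nt · A_b · n = 496.4 × 113.1 × 3 / 1000 = 168.4 kN.
Design strength φR_n = 0.75 × 168.4 = 126 kN.

126 kN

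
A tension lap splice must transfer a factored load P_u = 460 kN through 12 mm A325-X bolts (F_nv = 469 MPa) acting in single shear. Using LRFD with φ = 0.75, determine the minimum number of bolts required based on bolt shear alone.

A_b = π·12²/4 = 113.1 mm².
Per-bolt design strength φR_n = 0.75 × 469 × 113.1 × 1 / 1000 = 39.78 kN.
n ≥ 460 / 39.78 = 11.56 → use 12 bolts.

12 bolts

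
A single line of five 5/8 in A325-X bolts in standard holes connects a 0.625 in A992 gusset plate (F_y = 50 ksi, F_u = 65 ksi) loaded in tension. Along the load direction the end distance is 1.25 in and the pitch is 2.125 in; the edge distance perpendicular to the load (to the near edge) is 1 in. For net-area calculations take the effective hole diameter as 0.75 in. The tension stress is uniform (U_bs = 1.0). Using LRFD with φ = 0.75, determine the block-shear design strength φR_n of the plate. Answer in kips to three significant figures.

136 kips

Shear plane L_v = 1.25 + 4·2.125 = 9.75 in; A_gv = 9.75 × 0.625 = 6.094 in².
A_nv = (9.75 − 4.5·0.75) × 0.625 = 3.984 in².
A_nt = (1 − 0.5·0.75) × 0.625 = 0.3906 in².
0.6 F_u A_nv = 155.4 kips; 0.6 F_y A_gv = 182.8 kips → shear rupture governs the shear term.
R_n = 155.4 + 1.0 × 65 × 0.3906 = 180.8 kips.
Design strength φR_n = 0.75 × 180.8 = 136 kips.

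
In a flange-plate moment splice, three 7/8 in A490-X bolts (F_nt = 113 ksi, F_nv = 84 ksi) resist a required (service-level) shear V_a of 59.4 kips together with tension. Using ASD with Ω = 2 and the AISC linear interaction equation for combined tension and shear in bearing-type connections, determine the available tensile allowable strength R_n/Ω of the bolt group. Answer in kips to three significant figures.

52.6 kips

A_b = π·0.875²/4 = 0.6013 in²; f_rv = 59.4 / (3 × 0.6013) = 32.93 ksi.
F'_nt = 1.3 F_nt − (Ω F_nt / F_nv) f_rv = 1.3·113 − (2·113/84)·32.93 = 58.31 ksi, capped at F_nt → F'_nt = 58.31 ksi.
R_n = F'_nt · A_b · n = 58.31 × 0.6013 × 3 = 105.2 kips.
Allowable strength R_n/Ω = 105.2 / 2 = 52.6 kips.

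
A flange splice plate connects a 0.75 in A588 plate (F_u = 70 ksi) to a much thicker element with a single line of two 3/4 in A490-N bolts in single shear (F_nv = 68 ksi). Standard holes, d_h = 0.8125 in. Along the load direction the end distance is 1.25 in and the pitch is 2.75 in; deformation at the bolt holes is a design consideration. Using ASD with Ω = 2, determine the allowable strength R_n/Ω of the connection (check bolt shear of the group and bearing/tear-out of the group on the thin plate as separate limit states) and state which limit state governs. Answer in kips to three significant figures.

Bolt shear: A_b = π·0.75²/4 = 0.4418 in²; R_n = 68 × 0.4418 × 2 × 1 = 60.08 kips → 60.08 / 2 = 30 kips.
Bearing (1.2 l_c t F_u ≤ 2.4 d t F_u): upper limit = 2.4·0.75·0.75·70 = 94.5 kips.
  Edge l_c = 1.25 − 0.8125/2 = 0.8438 → r_n = 53.16 kips; interior l_c = 2.75 − 0.8125 = 1.938 → r_n = 94.5 kips.
  R_n,bearing = 1·53.16 + 1·94.5 = 147.7 kips → 147.7 / 2 = 73.8 kips.
Bolt shear governs: 30 kips.

30 kips (bolt shear governs)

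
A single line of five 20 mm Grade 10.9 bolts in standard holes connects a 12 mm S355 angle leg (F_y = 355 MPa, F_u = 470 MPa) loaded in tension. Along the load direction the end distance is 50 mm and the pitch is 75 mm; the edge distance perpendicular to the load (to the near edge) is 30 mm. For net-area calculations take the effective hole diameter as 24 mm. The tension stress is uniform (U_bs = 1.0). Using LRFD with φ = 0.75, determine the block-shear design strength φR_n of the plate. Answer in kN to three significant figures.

690 kN

Shear plane L_v = 50 + 4·75 = 350 mm; A_gv = 350 × 12 = 4200 mm².
A_nv = (350 − 4.5·24) × 12 = 2904 mm².
A_nt = (30 − 0.5·24) × 12 = 216 mm².
0.6 F_u A_nv = 818.9 kN; 0.6 F_y A_gv = 894.6 kN → shear rupture governs the shear term.
R_n = 818.9 + 1.0 × 470 × 216 / 1000 = 920.4 kN.
Design strength φR_n = 0.75 × 920.4 = 690 kN.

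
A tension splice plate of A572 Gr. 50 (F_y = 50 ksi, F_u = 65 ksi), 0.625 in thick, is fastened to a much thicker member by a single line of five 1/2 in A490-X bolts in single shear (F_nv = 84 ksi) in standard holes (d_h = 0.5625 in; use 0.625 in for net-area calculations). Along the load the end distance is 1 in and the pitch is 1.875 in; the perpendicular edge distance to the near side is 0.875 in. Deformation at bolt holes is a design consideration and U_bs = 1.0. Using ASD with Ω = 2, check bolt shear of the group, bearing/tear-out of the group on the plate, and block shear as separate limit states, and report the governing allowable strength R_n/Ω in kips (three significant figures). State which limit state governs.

Bolt shear: A_b = π·0.5²/4 = 0.1963 in²; R_n = 84 × 0.1963 × 5 × 1 = 82.47 kips → 82.47 / 2 = 41.2 kips.
Bearing: edge l_c = 0.7188, r_n = 35.04 kips; interior l_c = 1.312, r_n = 48.75 kips; R_n = 35.04 + 4·48.75 = 230 kips → 115 kips.
Block shear: A_gv = 5.312, A_nv = 3.555, A_nt = 0.3516 in²; R_n = min(0.6F_uA_nv, 0.6F_yA_gv) + U_bs·F_u·A_nt = 161.5 kips → 80.7 kips.
Bolt shear governs: 41.2 kips.

41.2 kips (bolt shear governs)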